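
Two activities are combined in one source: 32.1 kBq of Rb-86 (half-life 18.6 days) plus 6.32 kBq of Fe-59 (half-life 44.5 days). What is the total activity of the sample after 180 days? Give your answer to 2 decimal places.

0.42 kBq

Rb-86: 32.1 × (1/2)^(180/18.6) = 32.1 × (1/2)^9.6774 ≈ 0.039202 kBq.
Fe-59: 6.32 × (1/2)^(180/44.5) = 6.32 × (1/2)^4.0449 ≈ 0.38288 kBq.
Total = 0.039202 + 0.38288 ≈ 0.42209 kBq.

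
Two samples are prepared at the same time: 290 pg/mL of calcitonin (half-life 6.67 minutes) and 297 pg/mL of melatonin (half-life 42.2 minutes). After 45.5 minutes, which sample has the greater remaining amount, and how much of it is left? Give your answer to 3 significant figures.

calcitonin: 290 × (1/2)^6.8216 ≈ 2.5639 pg/mL.
melatonin: 297 × (1/2)^1.0782 ≈ 140.67 pg/mL.
Melatonin has more remaining, at ≈ 140.67 pg/mL.

melatonin, 141 pg/mL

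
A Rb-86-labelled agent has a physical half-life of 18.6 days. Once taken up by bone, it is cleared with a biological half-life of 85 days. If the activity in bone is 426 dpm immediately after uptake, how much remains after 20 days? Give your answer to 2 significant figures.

1/t_eff = 1/t_phys + 1/t_biol = 1/18.6 + 1/85 = 0.065528 per day.
t_eff = 18.6 × 85 / (18.6 + 85) ≈ 15.261 days.
Remaining = 426 × (1/2)^(20/15.261) = 426 × (1/2)^1.3106 ≈ 171.75 dpm.

170 dpm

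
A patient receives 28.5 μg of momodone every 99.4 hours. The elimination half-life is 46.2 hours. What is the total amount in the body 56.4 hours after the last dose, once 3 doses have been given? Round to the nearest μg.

The 3 doses were given 255.2, 155.8, 56.4 hours ago.
Total = 28.5·(1/2)^(255.2/46.2) + 28.5·(1/2)^(155.8/46.2) + 28.5·(1/2)^(56.4/46.2)
      = 0.61946 + 2.7522 + 12.228 ≈ 15.6 μg.

16 μg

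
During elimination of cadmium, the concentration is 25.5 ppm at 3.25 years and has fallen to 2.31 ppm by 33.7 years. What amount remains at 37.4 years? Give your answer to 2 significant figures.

1.7 ppm

Over Δt = 33.7 − 3.25 = 30.45 years, the level fell by a factor of 25.5/2.31 ≈ 11.039.
n = log₂(11.039) ≈ 3.4645 half-lives, so t½ = 30.45/3.4645 ≈ 8.7891 years.
From t = 33.7 to t = 37.4: 2.31 × (1/2)^((37.4−33.7)/8.7891) ≈ 1.7254 ppm.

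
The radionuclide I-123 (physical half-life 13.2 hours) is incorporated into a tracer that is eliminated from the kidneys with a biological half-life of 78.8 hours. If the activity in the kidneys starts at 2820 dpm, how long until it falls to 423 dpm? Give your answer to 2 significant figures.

1/t_eff = 1/t_phys + 1/t_biol = 1/13.2 + 1/78.8 = 0.088448 per hour.
t_eff = 13.2 × 78.8 / (13.2 + 78.8) ≈ 11.306 hours.
n = log₂(2820/423) ≈ 2.737; t = 2.737 × 11.306 ≈ 30.944 hours.

31 hours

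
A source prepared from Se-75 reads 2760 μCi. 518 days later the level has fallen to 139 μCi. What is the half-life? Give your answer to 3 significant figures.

120 days

A/A₀ = 139/2760 ≈ 0.050362.
n = log₂(19.856) ≈ 4.3115 half-lives elapsed in 518 days.
t½ = 518/4.3115 ≈ 120.14 days.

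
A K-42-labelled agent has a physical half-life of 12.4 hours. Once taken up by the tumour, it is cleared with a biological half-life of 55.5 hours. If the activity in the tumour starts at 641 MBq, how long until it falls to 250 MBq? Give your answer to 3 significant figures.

1/t_eff = 1/t_phys + 1/t_biol = 1/12.4 + 1/55.5 = 0.098663 per hour.
t_eff = 12.4 × 55.5 / (12.4 + 55.5) ≈ 10.135 hours.
n = log₂(641/250) ≈ 1.3584; t = 1.3584 × 10.135 ≈ 13.768 hours.

13.8 hours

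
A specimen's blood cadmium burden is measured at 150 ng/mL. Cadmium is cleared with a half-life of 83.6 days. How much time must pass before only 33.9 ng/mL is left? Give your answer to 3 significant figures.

179 days

Fraction remaining = 33.9/150 ≈ 0.226.
n = log₂(150/33.9) = ln(4.4248)/ln 2 ≈ 2.1456 half-lives.
t = n × t½ = 2.1456 × 83.6 ≈ 179.37 days.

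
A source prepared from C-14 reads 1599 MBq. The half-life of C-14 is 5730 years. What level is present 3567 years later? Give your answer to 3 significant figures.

1040 MBq

Number of half-lives: n = 3567/5730 ≈ 0.62251.
Remaining = 1599 × (1/2)^0.62251 = 1599 × 0.64954 ≈ 1038.6 MBq.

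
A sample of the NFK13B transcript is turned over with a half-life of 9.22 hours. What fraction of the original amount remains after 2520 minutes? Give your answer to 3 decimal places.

0.043

2520 minutes = 42 hours.
n = 42/9.22 ≈ 4.5553 half-lives.
Fraction remaining = (1/2)^4.5553 ≈ 0.042532.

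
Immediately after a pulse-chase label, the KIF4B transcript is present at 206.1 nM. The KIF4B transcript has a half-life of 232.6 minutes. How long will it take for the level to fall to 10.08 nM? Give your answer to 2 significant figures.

Fraction remaining = 10.08/206.1 ≈ 0.048908.
n = log₂(206.1/10.08) = ln(20.446)/ln 2 ≈ 4.3538 half-lives.
t = n × t½ = 4.3538 × 232.6 ≈ 1012.7 minutes.

1000 minutes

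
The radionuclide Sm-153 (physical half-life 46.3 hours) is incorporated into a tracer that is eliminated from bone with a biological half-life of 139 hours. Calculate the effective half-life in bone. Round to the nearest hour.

1/t_eff = 1/t_phys + 1/t_biol = 1/46.3 + 1/139 = 0.028793 per hour.
t_eff = 46.3 × 139 / (46.3 + 139) ≈ 34.731 hours.

35 hours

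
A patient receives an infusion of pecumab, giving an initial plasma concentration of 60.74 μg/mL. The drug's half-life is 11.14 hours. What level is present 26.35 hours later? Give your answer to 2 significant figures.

12 μg/mL

Number of half-lives: n = 26.35/11.14 ≈ 2.3654.
Remaining = 60.74 × (1/2)^2.3654 = 60.74 × 0.19407 ≈ 11.788 μg/mL.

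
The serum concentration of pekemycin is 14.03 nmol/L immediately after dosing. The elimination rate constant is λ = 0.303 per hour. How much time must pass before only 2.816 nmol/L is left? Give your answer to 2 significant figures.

t½ = ln 2 / λ = 0.69315 / 0.303 ≈ 2.2876 hours.
Fraction remaining = 2.816/14.03 ≈ 0.20071.
n = log₂(14.03/2.816) = ln(4.9822)/ln 2 ≈ 2.3168 half-lives.
t = n × t½ = 2.3168 × 2.2876 ≈ 5.2999 hours.

5.3 hours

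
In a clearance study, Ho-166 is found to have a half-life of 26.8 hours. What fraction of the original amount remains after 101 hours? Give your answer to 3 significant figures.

n = 101/26.8 ≈ 3.7687 half-lives.
Fraction remaining = (1/2)^3.7687 ≈ 0.07337.

0.0734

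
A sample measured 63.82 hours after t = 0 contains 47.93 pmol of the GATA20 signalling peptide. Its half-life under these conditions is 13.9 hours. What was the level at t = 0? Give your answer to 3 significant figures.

Number of half-lives elapsed: n = 63.82/13.9 ≈ 4.5914.
A₀ = A × 2^n = 47.93 × 2^4.5914 = 47.93 × 24.107 ≈ 1155.4 pmol.

1160 pmol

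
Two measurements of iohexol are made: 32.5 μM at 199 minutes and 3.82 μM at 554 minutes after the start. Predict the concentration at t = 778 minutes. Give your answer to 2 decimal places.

0.99 μM

Over Δt = 554 − 199 = 355 minutes, the level fell by a factor of 32.5/3.82 ≈ 8.5079.
n = log₂(8.5079) ≈ 3.0888 half-lives, so t½ = 355/3.0888 ≈ 114.93 minutes.
From t = 554 to t = 778: 3.82 × (1/2)^((778−554)/114.93) ≈ 0.98937 μM.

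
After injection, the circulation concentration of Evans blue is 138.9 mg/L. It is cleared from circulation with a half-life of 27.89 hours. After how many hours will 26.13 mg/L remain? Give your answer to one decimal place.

Fraction remaining = 26.13/138.9 ≈ 0.18812.
n = log₂(138.9/26.13) = ln(5.3157)/ln 2 ≈ 2.4103 half-lives.
t = n × t½ = 2.4103 × 27.89 ≈ 67.222 hours.

67.2 hours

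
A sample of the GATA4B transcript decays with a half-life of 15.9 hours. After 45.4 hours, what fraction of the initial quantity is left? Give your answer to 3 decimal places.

n = 45.4/15.9 ≈ 2.8553 half-lives.
Fraction remaining = (1/2)^2.8553 ≈ 0.13818.

0.138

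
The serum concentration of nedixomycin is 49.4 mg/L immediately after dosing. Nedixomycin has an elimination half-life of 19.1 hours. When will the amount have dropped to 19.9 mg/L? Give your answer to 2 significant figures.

Fraction remaining = 19.9/49.4 ≈ 0.40283.
n = log₂(49.4/19.9) = ln(2.4824)/ln 2 ≈ 1.3117 half-lives.
t = n × t½ = 1.3117 × 19.1 ≈ 25.054 hours.

25 hours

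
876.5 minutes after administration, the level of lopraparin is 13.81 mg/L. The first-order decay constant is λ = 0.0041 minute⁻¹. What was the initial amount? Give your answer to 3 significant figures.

502 mg/L

t½ = ln 2 / λ = 0.69315 / 0.0041 ≈ 169.06 minutes.
Number of half-lives elapsed: n = 876.5/169.06 ≈ 5.1845.
A₀ = A × 2^n = 13.81 × 2^5.1845 = 13.81 × 36.367 ≈ 502.22 mg/L.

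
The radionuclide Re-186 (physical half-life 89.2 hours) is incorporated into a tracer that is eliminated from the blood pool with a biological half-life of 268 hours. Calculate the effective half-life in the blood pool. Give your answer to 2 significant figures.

67 hours

1/t_eff = 1/t_phys + 1/t_biol = 1/89.2 + 1/268 = 0.014942 per hour.
t_eff = 89.2 × 268 / (89.2 + 268) ≈ 66.925 hours.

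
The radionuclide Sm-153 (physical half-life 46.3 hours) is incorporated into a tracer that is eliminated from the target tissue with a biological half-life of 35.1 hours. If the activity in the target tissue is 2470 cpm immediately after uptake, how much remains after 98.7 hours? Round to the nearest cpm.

1/t_eff = 1/t_phys + 1/t_biol = 1/46.3 + 1/35.1 = 0.050088 per hour.
t_eff = 46.3 × 35.1 / (46.3 + 35.1) ≈ 19.965 hours.
Remaining = 2470 × (1/2)^(98.7/19.965) = 2470 × (1/2)^4.9437 ≈ 80.258 cpm.

80 cpm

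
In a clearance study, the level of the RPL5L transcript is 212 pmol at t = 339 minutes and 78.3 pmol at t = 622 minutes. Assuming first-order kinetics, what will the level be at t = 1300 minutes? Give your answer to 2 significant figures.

7.2 pmol

Over Δt = 622 − 339 = 283 minutes, the level fell by a factor of 212/78.3 ≈ 2.7075.
n = log₂(2.7075) ≈ 1.437 half-lives, so t½ = 283/1.437 ≈ 196.94 minutes.
From t = 622 to t = 1300: 78.3 × (1/2)^((1300−622)/196.94) ≈ 7.2014 pmol.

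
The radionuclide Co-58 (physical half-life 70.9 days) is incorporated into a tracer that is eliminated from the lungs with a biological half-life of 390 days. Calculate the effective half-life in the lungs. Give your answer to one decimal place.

1/t_eff = 1/t_phys + 1/t_biol = 1/70.9 + 1/390 = 0.016668 per day.
t_eff = 70.9 × 390 / (70.9 + 390) ≈ 59.993 days.

60.0 days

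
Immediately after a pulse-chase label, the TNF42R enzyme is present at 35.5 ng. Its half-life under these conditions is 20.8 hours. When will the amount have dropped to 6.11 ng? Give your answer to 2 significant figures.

53 hours

Fraction remaining = 6.11/35.5 ≈ 0.17211.
n = log₂(35.5/6.11) = ln(5.8101)/ln 2 ≈ 2.5386 half-lives.
t = n × t½ = 2.5386 × 20.8 ≈ 52.802 hours.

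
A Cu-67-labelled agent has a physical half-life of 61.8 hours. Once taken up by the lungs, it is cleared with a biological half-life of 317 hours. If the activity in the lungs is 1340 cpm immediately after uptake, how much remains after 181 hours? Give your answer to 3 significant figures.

1/t_eff = 1/t_phys + 1/t_biol = 1/61.8 + 1/317 = 0.019336 per hour.
t_eff = 61.8 × 317 / (61.8 + 317) ≈ 51.718 hours.
Remaining = 1340 × (1/2)^(181/51.718) = 1340 × (1/2)^3.4998 ≈ 118.46 cpm.

118 cpm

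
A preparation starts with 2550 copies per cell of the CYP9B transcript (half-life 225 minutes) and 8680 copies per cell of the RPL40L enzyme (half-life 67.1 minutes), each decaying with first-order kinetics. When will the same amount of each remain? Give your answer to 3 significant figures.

169 minutes

Set 2550·(1/2)^(t/225) = 8680·(1/2)^(t/67.1).
Taking log₂: log₂(2550/8680) = t·(1/225 − 1/67.1).
log₂(0.29378) = -1.7672; 1/225 − 1/67.1 = -0.010459.
t = -1.7672 / -0.010459 ≈ 168.97 minutes.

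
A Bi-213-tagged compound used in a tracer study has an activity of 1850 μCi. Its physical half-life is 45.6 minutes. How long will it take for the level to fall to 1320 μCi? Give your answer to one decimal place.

Fraction remaining = 1320/1850 ≈ 0.71351.
n = log₂(1850/1320) = ln(1.4015)/ln 2 ≈ 0.48699 half-lives.
t = n × t½ = 0.48699 × 45.6 ≈ 22.207 minutes.

22.2 minutes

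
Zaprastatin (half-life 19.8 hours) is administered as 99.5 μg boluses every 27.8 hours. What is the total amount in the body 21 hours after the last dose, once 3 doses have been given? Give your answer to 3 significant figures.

72.5 μg

The 3 doses were given 76.6, 48.8, 21 hours ago.
Total = 99.5·(1/2)^(76.6/19.8) + 99.5·(1/2)^(48.8/19.8) + 99.5·(1/2)^(21/19.8)
      = 6.8113 + 18.026 + 47.703 ≈ 72.54 μg.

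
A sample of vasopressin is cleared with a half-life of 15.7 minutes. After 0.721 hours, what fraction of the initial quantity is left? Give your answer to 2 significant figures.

0.15

0.721 hours = 43.26 minutes.
n = 43.26/15.7 ≈ 2.7554 half-lives.
Fraction remaining = (1/2)^2.7554 ≈ 0.14809.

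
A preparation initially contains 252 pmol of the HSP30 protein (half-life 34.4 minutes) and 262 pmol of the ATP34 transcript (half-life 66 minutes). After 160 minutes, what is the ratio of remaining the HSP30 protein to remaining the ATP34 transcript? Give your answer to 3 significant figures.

0.205

HSP30 protein: 252 × (1/2)^(160/34.4) = 252 × (1/2)^4.6512 ≈ 10.029 pmol.
ATP34 transcript: 262 × (1/2)^(160/66) = 262 × (1/2)^2.4242 ≈ 48.813 pmol.
Ratio ≈ 10.029 / 48.813 ≈ 0.20546.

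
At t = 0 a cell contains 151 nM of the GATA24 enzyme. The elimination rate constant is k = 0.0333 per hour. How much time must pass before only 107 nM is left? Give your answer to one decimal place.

t½ = ln 2 / k = 0.69315 / 0.0333 ≈ 20.815 hours.
Fraction remaining = 107/151 ≈ 0.70861.
n = log₂(151/107) = ln(1.4112)/ln 2 ≈ 0.49694 half-lives.
t = n × t½ = 0.49694 × 20.815 ≈ 10.344 hours.

10.3 hours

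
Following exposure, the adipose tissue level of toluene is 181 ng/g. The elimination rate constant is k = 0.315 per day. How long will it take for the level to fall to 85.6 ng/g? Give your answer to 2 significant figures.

2.4 days

t½ = ln 2 / k = 0.69315 / 0.315 ≈ 2.2005 days.
Fraction remaining = 85.6/181 ≈ 0.47293.
n = log₂(181/85.6) = ln(2.1145)/ln 2 ≈ 1.0803 half-lives.
t = n × t½ = 1.0803 × 2.2005 ≈ 2.3772 days.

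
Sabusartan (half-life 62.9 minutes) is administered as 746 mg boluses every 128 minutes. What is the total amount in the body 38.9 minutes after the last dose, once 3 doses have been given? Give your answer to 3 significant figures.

The 3 doses were given 294.9, 166.9, 38.9 minutes ago.
Total = 746·(1/2)^(294.9/62.9) + 746·(1/2)^(166.9/62.9) + 746·(1/2)^(38.9/62.9)
      = 28.933 + 118.57 + 485.93 ≈ 633.43 mg.

633 mg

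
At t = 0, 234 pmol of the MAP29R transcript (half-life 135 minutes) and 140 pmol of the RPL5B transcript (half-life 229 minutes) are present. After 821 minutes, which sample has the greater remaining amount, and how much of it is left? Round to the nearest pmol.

MAP29R transcript: 234 × (1/2)^6.0815 ≈ 3.4555 pmol.
RPL5B transcript: 140 × (1/2)^3.5852 ≈ 11.665 pmol.
RPL5B transcript has more remaining, at ≈ 11.665 pmol.

RPL5B transcript, 12 pmol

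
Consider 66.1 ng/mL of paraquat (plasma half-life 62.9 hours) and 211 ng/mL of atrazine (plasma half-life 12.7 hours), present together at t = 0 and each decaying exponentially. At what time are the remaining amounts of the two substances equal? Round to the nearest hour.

Set 66.1·(1/2)^(t/62.9) = 211·(1/2)^(t/12.7).
Taking log₂: log₂(66.1/211) = t·(1/62.9 − 1/12.7).
log₂(0.31327) = -1.6745; 1/62.9 − 1/12.7 = -0.062842.
t = -1.6745 / -0.062842 ≈ 26.647 hours.

27 hours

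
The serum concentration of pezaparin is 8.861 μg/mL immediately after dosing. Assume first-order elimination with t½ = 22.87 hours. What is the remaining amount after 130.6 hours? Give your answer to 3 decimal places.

Number of half-lives: n = 130.6/22.87 ≈ 5.7105.
Remaining = 8.861 × (1/2)^5.7105 = 8.861 × 0.019097 ≈ 0.16922 μg/mL.

0.169 μg/mL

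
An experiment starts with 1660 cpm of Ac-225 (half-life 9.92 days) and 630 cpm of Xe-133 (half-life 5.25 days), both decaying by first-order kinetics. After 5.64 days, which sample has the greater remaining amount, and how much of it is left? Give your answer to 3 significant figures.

Ac-225, 1120 cpm

Ac-225: 1660 × (1/2)^0.56855 ≈ 1119.3 cpm.
Xe-133: 630 × (1/2)^1.0743 ≈ 299.19 cpm.
Ac-225 has more remaining, at ≈ 1119.3 cpm.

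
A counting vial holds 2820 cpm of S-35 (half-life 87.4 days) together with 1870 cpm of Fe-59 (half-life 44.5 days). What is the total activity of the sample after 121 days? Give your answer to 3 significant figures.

S-35: 2820 × (1/2)^(121/87.4) = 2820 × (1/2)^1.3844 ≈ 1080.2 cpm.
Fe-59: 1870 × (1/2)^(121/44.5) = 1870 × (1/2)^2.7191 ≈ 283.99 cpm.
Total = 1080.2 + 283.99 ≈ 1364.2 cpm.

1360 cpm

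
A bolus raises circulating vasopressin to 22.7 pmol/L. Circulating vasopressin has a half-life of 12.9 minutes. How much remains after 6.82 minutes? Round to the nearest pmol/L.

16 pmol/L

Number of half-lives: n = 6.82/12.9 ≈ 0.52868.
Remaining = 22.7 × (1/2)^0.52868 = 22.7 × 0.69319 ≈ 15.735 pmol/L.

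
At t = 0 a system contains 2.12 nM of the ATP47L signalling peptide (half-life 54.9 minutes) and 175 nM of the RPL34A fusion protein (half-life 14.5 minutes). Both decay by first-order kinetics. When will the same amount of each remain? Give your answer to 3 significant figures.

Set 2.12·(1/2)^(t/54.9) = 175·(1/2)^(t/14.5).
Taking log₂: log₂(2.12/175) = t·(1/54.9 − 1/14.5).
log₂(0.012114) = -6.3671; 1/54.9 − 1/14.5 = -0.050751.
t = -6.3671 / -0.050751 ≈ 125.46 minutes.

125 minutes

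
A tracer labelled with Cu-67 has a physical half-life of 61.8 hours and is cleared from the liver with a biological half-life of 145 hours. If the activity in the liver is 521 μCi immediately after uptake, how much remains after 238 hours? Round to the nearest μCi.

1/t_eff = 1/t_phys + 1/t_biol = 1/61.8 + 1/145 = 0.023078 per hour.
t_eff = 61.8 × 145 / (61.8 + 145) ≈ 43.332 hours.
Remaining = 521 × (1/2)^(238/43.332) = 521 × (1/2)^5.4925 ≈ 11.572 μCi.

12 μCi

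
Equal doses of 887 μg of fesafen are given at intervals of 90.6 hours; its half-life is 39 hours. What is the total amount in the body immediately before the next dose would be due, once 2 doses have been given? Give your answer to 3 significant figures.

The 2 doses were given 181.2, 90.6 hours ago.
Total = 887·(1/2)^(181.2/39) + 887·(1/2)^(90.6/39)
      = 35.424 + 177.26 ≈ 212.68 μg.

213 μg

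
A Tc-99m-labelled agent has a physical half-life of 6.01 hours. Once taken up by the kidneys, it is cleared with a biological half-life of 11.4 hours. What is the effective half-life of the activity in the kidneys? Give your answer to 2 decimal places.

3.94 hours

1/t_eff = 1/t_phys + 1/t_biol = 1/6.01 + 1/11.4 = 0.25411 per hour.
t_eff = 6.01 × 11.4 / (6.01 + 11.4) ≈ 3.9353 hours.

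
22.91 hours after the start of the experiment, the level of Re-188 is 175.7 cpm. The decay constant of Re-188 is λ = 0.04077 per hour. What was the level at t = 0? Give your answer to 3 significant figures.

447 cpm

t½ = ln 2 / λ = 0.69315 / 0.04077 ≈ 17.001 hours.
Number of half-lives elapsed: n = 22.91/17.001 ≈ 1.3475.
A₀ = A × 2^n = 175.7 × 2^1.3475 = 175.7 × 2.5448 ≈ 447.12 cpm.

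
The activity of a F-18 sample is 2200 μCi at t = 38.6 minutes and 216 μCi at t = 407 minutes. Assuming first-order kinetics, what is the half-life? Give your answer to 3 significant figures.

110 minutes

Over Δt = 407 − 38.6 = 368.4 minutes, the level fell by a factor of 2200/216 ≈ 10.185.
n = log₂(10.185) ≈ 3.3484 half-lives, so t½ = 368.4/3.3484 ≈ 110.02 minutes.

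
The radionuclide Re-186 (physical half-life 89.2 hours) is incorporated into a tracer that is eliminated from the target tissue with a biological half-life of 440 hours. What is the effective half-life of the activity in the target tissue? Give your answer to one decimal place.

1/t_eff = 1/t_phys + 1/t_biol = 1/89.2 + 1/440 = 0.013483 per hour.
t_eff = 89.2 × 440 / (89.2 + 440) ≈ 74.165 hours.

74.2 hours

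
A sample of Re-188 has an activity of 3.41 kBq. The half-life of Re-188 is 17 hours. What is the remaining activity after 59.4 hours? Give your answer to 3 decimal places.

Number of half-lives: n = 59.4/17 ≈ 3.4941.
Remaining = 3.41 × (1/2)^3.4941 = 3.41 × 0.088749 ≈ 0.30264 kBq.

0.303 kBq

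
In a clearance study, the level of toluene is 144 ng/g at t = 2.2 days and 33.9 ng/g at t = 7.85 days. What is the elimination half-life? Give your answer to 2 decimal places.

2.71 days

Over Δt = 7.85 − 2.2 = 5.65 days, the level fell by a factor of 144/33.9 ≈ 4.2478.
n = log₂(4.2478) ≈ 2.0867 half-lives, so t½ = 5.65/2.0867 ≈ 2.7076 days.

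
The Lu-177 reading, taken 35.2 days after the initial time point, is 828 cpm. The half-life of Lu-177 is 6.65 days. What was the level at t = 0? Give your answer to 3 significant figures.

Number of half-lives elapsed: n = 35.2/6.65 ≈ 5.2932.
A₀ = A × 2^n = 828 × 2^5.2932 = 828 × 39.212 ≈ 32468 cpm.

32500 cpm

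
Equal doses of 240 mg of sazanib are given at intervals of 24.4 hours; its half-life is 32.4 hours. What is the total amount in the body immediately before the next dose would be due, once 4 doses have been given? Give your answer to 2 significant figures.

310 mg

The 4 doses were given 97.6, 73.2, 48.8, 24.4 hours ago.
Total = 240·(1/2)^(97.6/32.4) + 240·(1/2)^(73.2/32.4) + 240·(1/2)^(48.8/32.4) + 240·(1/2)^(24.4/32.4)
      = 29.744 + 50.131 + 84.491 + 142.4 ≈ 306.77 mg.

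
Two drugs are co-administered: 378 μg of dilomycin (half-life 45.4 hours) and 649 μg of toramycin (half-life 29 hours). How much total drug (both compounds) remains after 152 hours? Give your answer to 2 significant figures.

54 μg

dilomycin: 378 × (1/2)^(152/45.4) = 378 × (1/2)^3.348 ≈ 37.123 μg.
toramycin: 649 × (1/2)^(152/29) = 649 × (1/2)^5.2414 ≈ 17.157 μg.
Total = 37.123 + 17.157 ≈ 54.279 μg.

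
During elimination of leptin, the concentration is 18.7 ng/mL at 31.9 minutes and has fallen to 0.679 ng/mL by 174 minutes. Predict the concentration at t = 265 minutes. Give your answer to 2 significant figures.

Over Δt = 174 − 31.9 = 142.1 minutes, the level fell by a factor of 18.7/0.679 ≈ 27.541.
n = log₂(27.541) ≈ 4.7835 half-lives, so t½ = 142.1/4.7835 ≈ 29.706 minutes.
From t = 174 to t = 265: 0.679 × (1/2)^((265−174)/29.706) ≈ 0.081231 ng/mL.

0.081 ng/mL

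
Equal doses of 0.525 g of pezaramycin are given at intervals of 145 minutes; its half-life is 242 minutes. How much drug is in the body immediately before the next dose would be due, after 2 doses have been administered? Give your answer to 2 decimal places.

The 2 doses were given 290, 145 minutes ago.
Total = 0.525·(1/2)^(290/242) + 0.525·(1/2)^(145/242)
      = 0.22878 + 0.34657 ≈ 0.57535 g.

0.58 g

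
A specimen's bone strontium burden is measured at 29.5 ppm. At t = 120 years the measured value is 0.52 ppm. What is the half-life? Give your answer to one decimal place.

20.6 years

A/A₀ = 0.52/29.5 ≈ 0.017627.
n = log₂(56.731) ≈ 5.8261 half-lives elapsed in 120 years.
t½ = 120/5.8261 ≈ 20.597 years.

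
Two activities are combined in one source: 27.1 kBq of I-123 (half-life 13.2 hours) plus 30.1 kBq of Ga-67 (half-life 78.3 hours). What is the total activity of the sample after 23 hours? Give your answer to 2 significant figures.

I-123: 27.1 × (1/2)^(23/13.2) = 27.1 × (1/2)^1.7424 ≈ 8.0993 kBq.
Ga-67: 30.1 × (1/2)^(23/78.3) = 30.1 × (1/2)^0.29374 ≈ 24.555 kBq.
Total = 8.0993 + 24.555 ≈ 32.654 kBq.

33 kBq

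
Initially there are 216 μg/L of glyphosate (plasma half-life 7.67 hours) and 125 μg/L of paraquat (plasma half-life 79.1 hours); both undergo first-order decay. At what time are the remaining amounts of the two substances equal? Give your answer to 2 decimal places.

6.70 hours

Set 216·(1/2)^(t/7.67) = 125·(1/2)^(t/79.1).
Taking log₂: log₂(216/125) = t·(1/7.67 − 1/79.1).
log₂(1.728) = 0.7891; 1/7.67 − 1/79.1 = 0.11774.
t = 0.7891 / 0.11774 ≈ 6.7023 hours.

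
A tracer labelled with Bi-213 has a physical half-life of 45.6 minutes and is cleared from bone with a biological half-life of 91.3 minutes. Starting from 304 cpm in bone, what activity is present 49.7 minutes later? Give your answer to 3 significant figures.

1/t_eff = 1/t_phys + 1/t_biol = 1/45.6 + 1/91.3 = 0.032883 per minute.
t_eff = 45.6 × 91.3 / (45.6 + 91.3) ≈ 30.411 minutes.
Remaining = 304 × (1/2)^(49.7/30.411) = 304 × (1/2)^1.6343 ≈ 97.928 cpm.

97.9 cpm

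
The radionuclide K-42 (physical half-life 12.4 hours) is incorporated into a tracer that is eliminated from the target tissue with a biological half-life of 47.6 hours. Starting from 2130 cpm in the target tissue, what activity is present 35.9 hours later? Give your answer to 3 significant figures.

170 cpm

1/t_eff = 1/t_phys + 1/t_biol = 1/12.4 + 1/47.6 = 0.10165 per hour.
t_eff = 12.4 × 47.6 / (12.4 + 47.6) ≈ 9.8373 hours.
Remaining = 2130 × (1/2)^(35.9/9.8373) = 2130 × (1/2)^3.6494 ≈ 169.75 cpm.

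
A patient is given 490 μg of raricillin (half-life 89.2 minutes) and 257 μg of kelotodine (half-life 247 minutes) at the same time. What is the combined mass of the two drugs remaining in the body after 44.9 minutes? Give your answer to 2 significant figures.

raricillin: 490 × (1/2)^(44.9/89.2) = 490 × (1/2)^0.50336 ≈ 345.68 μg.
kelotodine: 257 × (1/2)^(44.9/247) = 257 × (1/2)^0.18178 ≈ 226.57 μg.
Total = 345.68 + 226.57 ≈ 572.25 μg.

570 μg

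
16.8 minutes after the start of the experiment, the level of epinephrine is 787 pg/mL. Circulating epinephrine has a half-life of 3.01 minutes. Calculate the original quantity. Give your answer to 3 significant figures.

Number of half-lives elapsed: n = 16.8/3.01 ≈ 5.5814.
A₀ = A × 2^n = 787 × 2^5.5814 = 787 × 47.881 ≈ 37683 pg/mL.

37700 pg/mL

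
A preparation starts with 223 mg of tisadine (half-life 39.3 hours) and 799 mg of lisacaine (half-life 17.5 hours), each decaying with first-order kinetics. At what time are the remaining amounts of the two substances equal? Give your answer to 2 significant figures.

Set 223·(1/2)^(t/39.3) = 799·(1/2)^(t/17.5).
Taking log₂: log₂(223/799) = t·(1/39.3 − 1/17.5).
log₂(0.2791) = -1.8412; 1/39.3 − 1/17.5 = -0.031698.
t = -1.8412 / -0.031698 ≈ 58.085 hours.

58 hours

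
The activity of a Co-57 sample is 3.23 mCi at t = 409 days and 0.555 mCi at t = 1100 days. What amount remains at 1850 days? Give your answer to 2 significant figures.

0.082 mCi

Over Δt = 1100 − 409 = 691 days, the level fell by a factor of 3.23/0.555 ≈ 5.8198.
n = log₂(5.8198) ≈ 2.541 half-lives, so t½ = 691/2.541 ≈ 271.94 days.
From t = 1100 to t = 1850: 0.555 × (1/2)^((1850−1100)/271.94) ≈ 0.082049 mCi.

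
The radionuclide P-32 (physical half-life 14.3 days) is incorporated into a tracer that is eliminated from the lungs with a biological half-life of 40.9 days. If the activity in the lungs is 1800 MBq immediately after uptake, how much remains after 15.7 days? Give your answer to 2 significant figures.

640 MBq

1/t_eff = 1/t_phys + 1/t_biol = 1/14.3 + 1/40.9 = 0.09438 per day.
t_eff = 14.3 × 40.9 / (14.3 + 40.9) ≈ 10.595 days.
Remaining = 1800 × (1/2)^(15.7/10.595) = 1800 × (1/2)^1.4818 ≈ 644.49 MBq.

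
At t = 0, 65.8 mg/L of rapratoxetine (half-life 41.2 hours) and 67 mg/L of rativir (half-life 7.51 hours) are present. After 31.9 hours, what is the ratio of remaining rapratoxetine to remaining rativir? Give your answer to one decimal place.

10.9

rapratoxetine: 65.8 × (1/2)^(31.9/41.2) = 65.8 × (1/2)^0.77427 ≈ 38.472 mg/L.
rativir: 67 × (1/2)^(31.9/7.51) = 67 × (1/2)^4.2477 ≈ 3.5269 mg/L.
Ratio ≈ 38.472 / 3.5269 ≈ 10.908.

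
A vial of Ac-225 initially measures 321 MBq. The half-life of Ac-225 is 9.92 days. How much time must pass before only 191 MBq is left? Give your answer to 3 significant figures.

7.43 days

Fraction remaining = 191/321 ≈ 0.59502.
n = log₂(321/191) = ln(1.6806)/ln 2 ≈ 0.749 half-lives.
t = n × t½ = 0.749 × 9.92 ≈ 7.4301 days.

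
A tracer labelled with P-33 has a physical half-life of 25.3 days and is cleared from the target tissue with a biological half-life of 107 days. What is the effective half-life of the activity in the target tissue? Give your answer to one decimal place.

20.5 days

1/t_eff = 1/t_phys + 1/t_biol = 1/25.3 + 1/107 = 0.048871 per day.
t_eff = 25.3 × 107 / (25.3 + 107) ≈ 20.462 days.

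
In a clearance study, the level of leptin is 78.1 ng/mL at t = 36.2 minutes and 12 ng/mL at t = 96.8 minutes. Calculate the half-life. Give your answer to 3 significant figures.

22.4 minutes

Over Δt = 96.8 − 36.2 = 60.6 minutes, the level fell by a factor of 78.1/12 ≈ 6.5083.
n = log₂(6.5083) ≈ 2.7023 half-lives, so t½ = 60.6/2.7023 ≈ 22.425 minutes.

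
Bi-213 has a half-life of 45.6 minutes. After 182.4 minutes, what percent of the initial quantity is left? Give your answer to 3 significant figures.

n = 182.4/45.6 ≈ 4 half-lives.
Fraction remaining = (1/2)^4 ≈ 0.0625, i.e. 6.25%.

6.25%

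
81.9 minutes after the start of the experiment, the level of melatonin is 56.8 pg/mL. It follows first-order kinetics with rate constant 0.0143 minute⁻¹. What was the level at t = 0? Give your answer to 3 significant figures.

183 pg/mL

t½ = ln 2 / λ = 0.69315 / 0.0143 ≈ 48.472 minutes.
Number of half-lives elapsed: n = 81.9/48.472 ≈ 1.6896.
A₀ = A × 2^n = 56.8 × 2^1.6896 = 56.8 × 3.2258 ≈ 183.22 pg/mL.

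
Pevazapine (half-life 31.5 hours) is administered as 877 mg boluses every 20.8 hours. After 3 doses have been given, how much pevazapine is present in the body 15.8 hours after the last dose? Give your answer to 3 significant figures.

The 3 doses were given 57.4, 36.6, 15.8 hours ago.
Total = 877·(1/2)^(57.4/31.5) + 877·(1/2)^(36.6/31.5) + 877·(1/2)^(15.8/31.5)
      = 248 + 391.95 + 619.45 ≈ 1259.4 mg.

1260 mg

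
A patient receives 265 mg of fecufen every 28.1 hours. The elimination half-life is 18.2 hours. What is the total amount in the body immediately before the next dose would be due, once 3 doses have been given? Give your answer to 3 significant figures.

The 3 doses were given 84.3, 56.2, 28.1 hours ago.
Total = 265·(1/2)^(84.3/18.2) + 265·(1/2)^(56.2/18.2) + 265·(1/2)^(28.1/18.2)
      = 10.688 + 31.167 + 90.88 ≈ 132.74 mg.

133 mg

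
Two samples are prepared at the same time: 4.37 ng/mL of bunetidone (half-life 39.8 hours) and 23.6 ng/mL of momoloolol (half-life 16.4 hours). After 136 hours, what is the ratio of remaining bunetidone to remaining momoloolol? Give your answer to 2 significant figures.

bunetidone: 4.37 × (1/2)^(136/39.8) = 4.37 × (1/2)^3.4171 ≈ 0.40911 ng/mL.
momoloolol: 23.6 × (1/2)^(136/16.4) = 23.6 × (1/2)^8.2927 ≈ 0.07526 ng/mL.
Ratio ≈ 0.40911 / 0.07526 ≈ 5.4359.

5.4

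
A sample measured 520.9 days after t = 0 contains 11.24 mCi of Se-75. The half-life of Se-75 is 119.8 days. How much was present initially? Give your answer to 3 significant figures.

229 mCi

Number of half-lives elapsed: n = 520.9/119.8 ≈ 4.3481.
A₀ = A × 2^n = 11.24 × 2^4.3481 = 11.24 × 20.366 ≈ 228.91 mCi.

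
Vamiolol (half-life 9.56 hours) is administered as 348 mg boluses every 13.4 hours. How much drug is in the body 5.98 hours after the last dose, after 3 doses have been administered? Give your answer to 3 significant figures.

The 3 doses were given 32.78, 19.38, 5.98 hours ago.
Total = 348·(1/2)^(32.78/9.56) + 348·(1/2)^(19.38/9.56) + 348·(1/2)^(5.98/9.56)
      = 32.314 + 85.375 + 225.57 ≈ 343.26 mg.

343 mg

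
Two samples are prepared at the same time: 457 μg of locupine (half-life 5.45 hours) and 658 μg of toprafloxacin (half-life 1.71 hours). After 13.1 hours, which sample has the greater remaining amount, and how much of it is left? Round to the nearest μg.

locupine, 86 μg

locupine: 457 × (1/2)^2.4037 ≈ 86.365 μg.
toprafloxacin: 658 × (1/2)^7.6608 ≈ 3.2515 μg.
Locupine has more remaining, at ≈ 86.365 μg.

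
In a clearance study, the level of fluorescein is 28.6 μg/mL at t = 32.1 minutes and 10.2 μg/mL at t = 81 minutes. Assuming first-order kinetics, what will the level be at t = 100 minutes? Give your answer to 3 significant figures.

Over Δt = 81 − 32.1 = 48.9 minutes, the level fell by a factor of 28.6/10.2 ≈ 2.8039.
n = log₂(2.8039) ≈ 1.4874 half-lives, so t½ = 48.9/1.4874 ≈ 32.875 minutes.
From t = 81 to t = 100: 10.2 × (1/2)^((100−81)/32.875) ≈ 6.8332 μg/mL.

6.83 μg/mL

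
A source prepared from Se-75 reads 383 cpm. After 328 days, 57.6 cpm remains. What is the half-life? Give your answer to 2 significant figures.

120 days

A/A₀ = 57.6/383 ≈ 0.15039.
n = log₂(6.6493) ≈ 2.7332 half-lives elapsed in 328 days.
t½ = 328/2.7332 ≈ 120.01 days.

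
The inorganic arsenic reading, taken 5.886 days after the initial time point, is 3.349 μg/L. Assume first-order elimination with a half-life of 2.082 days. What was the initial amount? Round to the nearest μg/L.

24 μg/L

Number of half-lives elapsed: n = 5.886/2.082 ≈ 2.8271.
A₀ = A × 2^n = 3.349 × 2^2.8271 = 3.349 × 7.0964 ≈ 23.766 μg/L.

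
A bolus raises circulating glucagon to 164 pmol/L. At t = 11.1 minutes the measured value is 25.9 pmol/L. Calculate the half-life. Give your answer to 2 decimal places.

A/A₀ = 25.9/164 ≈ 0.15793.
n = log₂(6.332) ≈ 2.6627 half-lives elapsed in 11.1 minutes.
t½ = 11.1/2.6627 ≈ 4.1687 minutes.

4.17 minutes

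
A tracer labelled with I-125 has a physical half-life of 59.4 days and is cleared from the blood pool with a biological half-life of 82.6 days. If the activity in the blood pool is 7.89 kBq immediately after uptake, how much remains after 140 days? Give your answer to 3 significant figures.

1/t_eff = 1/t_phys + 1/t_biol = 1/59.4 + 1/82.6 = 0.028942 per day.
t_eff = 59.4 × 82.6 / (59.4 + 82.6) ≈ 34.552 days.
Remaining = 7.89 × (1/2)^(140/34.552) = 7.89 × (1/2)^4.0518 ≈ 0.47573 kBq.

0.476 kBq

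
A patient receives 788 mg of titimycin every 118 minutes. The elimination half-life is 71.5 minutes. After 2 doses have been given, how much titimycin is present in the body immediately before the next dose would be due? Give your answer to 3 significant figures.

331 mg

The 2 doses were given 236, 118 minutes ago.
Total = 788·(1/2)^(236/71.5) + 788·(1/2)^(118/71.5)
      = 79.968 + 251.03 ≈ 331 mg.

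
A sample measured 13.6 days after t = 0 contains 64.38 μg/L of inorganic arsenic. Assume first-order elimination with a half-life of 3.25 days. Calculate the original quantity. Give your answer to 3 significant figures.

Number of half-lives elapsed: n = 13.6/3.25 ≈ 4.1846.
A₀ = A × 2^n = 64.38 × 2^4.1846 = 64.38 × 18.184 ≈ 1170.7 μg/L.

1170 μg/L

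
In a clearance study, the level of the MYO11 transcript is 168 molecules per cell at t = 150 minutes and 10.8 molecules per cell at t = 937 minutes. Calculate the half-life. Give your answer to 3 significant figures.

199 minutes

Over Δt = 937 − 150 = 787 minutes, the level fell by a factor of 168/10.8 ≈ 15.556.
n = log₂(15.556) ≈ 3.9594 half-lives, so t½ = 787/3.9594 ≈ 198.77 minutes.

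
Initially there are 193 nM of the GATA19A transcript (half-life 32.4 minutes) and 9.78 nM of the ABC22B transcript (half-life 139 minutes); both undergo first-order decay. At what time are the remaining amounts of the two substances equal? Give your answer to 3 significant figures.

182 minutes

Set 193·(1/2)^(t/32.4) = 9.78·(1/2)^(t/139).
Taking log₂: log₂(193/9.78) = t·(1/32.4 − 1/139).
log₂(19.734) = 4.3026; 1/32.4 − 1/139 = 0.02367.
t = 4.3026 / 0.02367 ≈ 181.78 minutes.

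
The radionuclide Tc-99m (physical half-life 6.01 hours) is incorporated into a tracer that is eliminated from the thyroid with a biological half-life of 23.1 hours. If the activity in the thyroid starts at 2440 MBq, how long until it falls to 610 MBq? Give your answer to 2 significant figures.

9.5 hours

1/t_eff = 1/t_phys + 1/t_biol = 1/6.01 + 1/23.1 = 0.20968 per hour.
t_eff = 6.01 × 23.1 / (6.01 + 23.1) ≈ 4.7692 hours.
n = log₂(2440/610) ≈ 2; t = 2 × 4.7692 ≈ 9.5384 hours.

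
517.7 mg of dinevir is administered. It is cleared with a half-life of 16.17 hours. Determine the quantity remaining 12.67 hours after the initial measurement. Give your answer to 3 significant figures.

301 mg

Number of half-lives: n = 12.67/16.17 ≈ 0.78355.
Remaining = 517.7 × (1/2)^0.78355 = 517.7 × 0.58094 ≈ 300.75 mg.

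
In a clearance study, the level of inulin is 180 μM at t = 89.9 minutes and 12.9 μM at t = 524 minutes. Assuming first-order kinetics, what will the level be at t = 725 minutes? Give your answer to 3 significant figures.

3.81 μM

Over Δt = 524 − 89.9 = 434.1 minutes, the level fell by a factor of 180/12.9 ≈ 13.953.
n = log₂(13.953) ≈ 3.8026 half-lives, so t½ = 434.1/3.8026 ≈ 114.16 minutes.
From t = 524 to t = 725: 12.9 × (1/2)^((725−524)/114.16) ≈ 3.8069 μM.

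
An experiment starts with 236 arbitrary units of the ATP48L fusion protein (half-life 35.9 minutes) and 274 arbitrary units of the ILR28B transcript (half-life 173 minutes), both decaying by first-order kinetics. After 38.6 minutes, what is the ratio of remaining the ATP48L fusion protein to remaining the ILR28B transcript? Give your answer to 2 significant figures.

ATP48L fusion protein: 236 × (1/2)^(38.6/35.9) = 236 × (1/2)^1.0752 ≈ 112.01 arbitrary units.
ILR28B transcript: 274 × (1/2)^(38.6/173) = 274 × (1/2)^0.22312 ≈ 234.74 arbitrary units.
Ratio ≈ 112.01 / 234.74 ≈ 0.47715.

0.48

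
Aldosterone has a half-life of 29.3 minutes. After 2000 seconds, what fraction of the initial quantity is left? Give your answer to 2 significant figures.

0.45

2000 seconds = 33.3333 minutes.
n = 33.3333/29.3 ≈ 1.1377 half-lives.
Fraction remaining = (1/2)^1.1377 ≈ 0.4545.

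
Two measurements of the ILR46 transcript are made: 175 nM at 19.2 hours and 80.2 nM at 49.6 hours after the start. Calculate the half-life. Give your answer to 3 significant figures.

27.0 hours

Over Δt = 49.6 − 19.2 = 30.4 hours, the level fell by a factor of 175/80.2 ≈ 2.182.
n = log₂(2.182) ≈ 1.1257 half-lives, so t½ = 30.4/1.1257 ≈ 27.006 hours.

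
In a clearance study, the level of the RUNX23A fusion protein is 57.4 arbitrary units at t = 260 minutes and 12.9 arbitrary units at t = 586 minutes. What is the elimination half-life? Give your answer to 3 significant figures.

151 minutes

Over Δt = 586 − 260 = 326 minutes, the level fell by a factor of 57.4/12.9 ≈ 4.4496.
n = log₂(4.4496) ≈ 2.1537 half-lives, so t½ = 326/2.1537 ≈ 151.37 minutes.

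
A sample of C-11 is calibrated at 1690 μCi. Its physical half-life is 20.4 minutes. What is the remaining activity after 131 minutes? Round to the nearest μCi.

Number of half-lives: n = 131/20.4 ≈ 6.4216.
Remaining = 1690 × (1/2)^6.4216 = 1690 × 0.011666 ≈ 19.715 μCi.

20 μCi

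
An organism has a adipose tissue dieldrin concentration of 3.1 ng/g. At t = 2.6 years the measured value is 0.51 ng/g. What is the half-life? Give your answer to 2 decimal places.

1.00 years

A/A₀ = 0.51/3.1 ≈ 0.16452.
n = log₂(6.0784) ≈ 2.6037 half-lives elapsed in 2.6 years.
t½ = 2.6/2.6037 ≈ 0.99858 years.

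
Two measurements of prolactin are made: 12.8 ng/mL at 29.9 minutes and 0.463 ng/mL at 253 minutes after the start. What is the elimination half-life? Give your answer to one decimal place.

46.6 minutes

Over Δt = 253 − 29.9 = 223.1 minutes, the level fell by a factor of 12.8/0.463 ≈ 27.646.
n = log₂(27.646) ≈ 4.789 half-lives, so t½ = 223.1/4.789 ≈ 46.586 minutes.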